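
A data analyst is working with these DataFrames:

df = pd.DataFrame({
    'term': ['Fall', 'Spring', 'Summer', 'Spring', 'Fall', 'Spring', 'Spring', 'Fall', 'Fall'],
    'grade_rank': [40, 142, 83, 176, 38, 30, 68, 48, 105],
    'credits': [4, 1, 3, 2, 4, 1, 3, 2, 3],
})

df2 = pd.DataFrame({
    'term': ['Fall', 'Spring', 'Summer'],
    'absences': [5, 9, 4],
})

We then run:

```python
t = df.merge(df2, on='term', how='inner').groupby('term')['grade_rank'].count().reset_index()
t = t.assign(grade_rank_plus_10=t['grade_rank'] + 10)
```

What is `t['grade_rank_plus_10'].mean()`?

merge on 'term' (how='inner') → 9 rows:
     term  grade_rank  credits  absences
0    Fall          40        4         5
1  Spring         142        1         9
2  Summer          83        3         4
3  Spring         176        2         9
4    Fall          38        4         5
5  Spring          30        1         9
6  Spring          68        3         9
7    Fall          48        2         5
8    Fall         105        3         5
group by term, count of grade_rank:
term
Fall      4
Spring    4
Summer    1
Name: grade_rank, dtype: int64
reset_index():
     term  grade_rank
0    Fall           4
1  Spring           4
2  Summer           1
add column grade_rank_plus_10 = t['grade_rank'] + 10:
     term  grade_rank  grade_rank_plus_10
0    Fall           4                  14
1  Spring           4                  14
2  Summer           1                  11
Reading off the mean of column 'grade_rank_plus_10', we get 13.0.

13.0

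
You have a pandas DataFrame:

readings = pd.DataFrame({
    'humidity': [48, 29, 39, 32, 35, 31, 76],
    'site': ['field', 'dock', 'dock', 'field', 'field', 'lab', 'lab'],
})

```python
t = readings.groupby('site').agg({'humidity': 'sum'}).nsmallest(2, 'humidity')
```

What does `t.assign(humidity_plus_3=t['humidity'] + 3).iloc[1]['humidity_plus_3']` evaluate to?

110

group by site, sum of humidity:
       humidity
site           
dock         68
field       115
lab         107
take 2 rows with smallest humidity:
      humidity
site          
dock        68
lab        107
add column humidity_plus_3 = t['humidity'] + 3:
      humidity  humidity_plus_3
site                           
dock        68               71
lab        107              110
The value at position 1, column 'humidity_plus_3' is 110.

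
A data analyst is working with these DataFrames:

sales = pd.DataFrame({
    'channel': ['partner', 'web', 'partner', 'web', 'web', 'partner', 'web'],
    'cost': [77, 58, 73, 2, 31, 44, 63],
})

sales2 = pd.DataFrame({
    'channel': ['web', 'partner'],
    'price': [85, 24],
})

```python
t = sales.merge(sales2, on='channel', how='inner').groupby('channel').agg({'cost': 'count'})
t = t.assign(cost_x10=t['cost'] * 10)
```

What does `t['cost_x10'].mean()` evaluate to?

merge on 'channel' (how='inner') → 7 rows:
   channel  cost  price
0  partner    77     24
1      web    58     85
2  partner    73     24
3      web     2     85
4      web    31     85
5  partner    44     24
6      web    63     85
group by channel, count of cost:
         cost
channel      
partner     3
web         4
add column cost_x10 = t['cost'] * 10:
         cost  cost_x10
channel                
partner     3        30
web         4        40
mean of column 'cost_x10' → 35.0

35.0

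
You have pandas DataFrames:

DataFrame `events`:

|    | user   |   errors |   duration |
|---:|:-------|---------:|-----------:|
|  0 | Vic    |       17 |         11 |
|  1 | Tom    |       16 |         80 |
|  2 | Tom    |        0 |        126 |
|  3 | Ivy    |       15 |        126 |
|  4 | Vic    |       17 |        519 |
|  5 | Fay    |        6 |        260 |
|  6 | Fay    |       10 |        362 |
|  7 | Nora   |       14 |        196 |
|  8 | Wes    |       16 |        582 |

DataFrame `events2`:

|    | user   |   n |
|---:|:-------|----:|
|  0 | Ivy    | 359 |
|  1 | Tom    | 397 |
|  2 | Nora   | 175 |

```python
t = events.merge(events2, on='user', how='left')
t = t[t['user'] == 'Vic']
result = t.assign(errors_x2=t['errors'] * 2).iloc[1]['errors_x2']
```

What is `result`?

merge on 'user' (how='left') → 9 rows:
   user  errors  duration      n
0   Vic      17        11    NaN
1   Tom      16        80  397.0
2   Tom       0       126  397.0
3   Ivy      15       126  359.0
4   Vic      17       519    NaN
5   Fay       6       260    NaN
6   Fay      10       362    NaN
7  Nora      14       196  175.0
8   Wes      16       582    NaN
filter rows where user == 'Vic':
  user  errors  duration   n
0  Vic      17        11 NaN
4  Vic      17       519 NaN
add column errors_x2 = t['errors'] * 2:
  user  errors  duration   n  errors_x2
0  Vic      17        11 NaN         34
4  Vic      17       519 NaN         34
value at position 1, column 'errors_x2' → 34

34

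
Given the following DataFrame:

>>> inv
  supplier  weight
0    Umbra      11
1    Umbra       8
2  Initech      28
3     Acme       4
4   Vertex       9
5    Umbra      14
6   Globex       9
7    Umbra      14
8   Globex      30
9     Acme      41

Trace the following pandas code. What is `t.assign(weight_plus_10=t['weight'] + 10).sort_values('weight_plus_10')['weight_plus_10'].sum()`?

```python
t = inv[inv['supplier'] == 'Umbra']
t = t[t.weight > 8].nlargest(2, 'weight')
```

48

filter rows where supplier == 'Umbra':
  supplier  weight
0    Umbra      11
1    Umbra       8
5    Umbra      14
7    Umbra      14
filter rows where weight > 8:
  supplier  weight
0    Umbra      11
5    Umbra      14
7    Umbra      14
take 2 rows with largest weight:
  supplier  weight
5    Umbra      14
7    Umbra      14
add column weight_plus_10 = t['weight'] + 10:
  supplier  weight  weight_plus_10
5    Umbra      14              24
7    Umbra      14              24
sort by weight_plus_10:
  supplier  weight  weight_plus_10
5    Umbra      14              24
7    Umbra      14              24
Taking the sum of column 'weight_plus_10' gives 48.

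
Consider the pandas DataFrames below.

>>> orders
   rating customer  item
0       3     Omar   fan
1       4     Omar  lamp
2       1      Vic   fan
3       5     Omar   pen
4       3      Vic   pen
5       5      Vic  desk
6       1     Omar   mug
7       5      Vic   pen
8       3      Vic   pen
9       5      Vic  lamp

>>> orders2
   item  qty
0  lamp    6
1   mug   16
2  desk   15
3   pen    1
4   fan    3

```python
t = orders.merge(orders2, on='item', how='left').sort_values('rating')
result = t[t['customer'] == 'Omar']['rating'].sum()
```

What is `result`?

merge on 'item' (how='left') → 10 rows:
   rating customer  item  qty
0       3     Omar   fan    3
1       4     Omar  lamp    6
2       1      Vic   fan    3
3       5     Omar   pen    1
4       3      Vic   pen    1
5       5      Vic  desk   15
6       1     Omar   mug   16
7       5      Vic   pen    1
8       3      Vic   pen    1
9       5      Vic  lamp    6
sort by rating:
   rating customer  item  qty
2       1      Vic   fan    3
6       1     Omar   mug   16
0       3     Omar   fan    3
4       3      Vic   pen    1
8       3      Vic   pen    1
1       4     Omar  lamp    6
3       5     Omar   pen    1
5       5      Vic  desk   15
7       5      Vic   pen    1
9       5      Vic  lamp    6
filter rows where customer == 'Omar':
   rating customer  item  qty
6       1     Omar   mug   16
0       3     Omar   fan    3
1       4     Omar  lamp    6
3       5     Omar   pen    1
Reading off the sum of column 'rating', we get 13.

13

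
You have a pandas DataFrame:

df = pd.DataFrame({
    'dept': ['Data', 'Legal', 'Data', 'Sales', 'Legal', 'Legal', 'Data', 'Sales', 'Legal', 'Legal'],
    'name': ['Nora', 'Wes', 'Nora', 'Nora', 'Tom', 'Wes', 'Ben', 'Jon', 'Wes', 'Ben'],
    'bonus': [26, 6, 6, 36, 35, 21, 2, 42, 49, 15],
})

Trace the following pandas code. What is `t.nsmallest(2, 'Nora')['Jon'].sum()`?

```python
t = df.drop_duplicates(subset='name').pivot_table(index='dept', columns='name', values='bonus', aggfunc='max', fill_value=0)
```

42

drop duplicate name (keep=first):
    dept  name  bonus
0   Data  Nora     26
1  Legal   Wes      6
4  Legal   Tom     35
6   Data   Ben      2
7  Sales   Jon     42
pivot: rows=dept, cols=name, max(bonus):
name   Ben  Jon  Nora  Tom  Wes
dept                           
Data     2    0    26    0    0
Legal    0    0     0   35    6
Sales    0   42     0    0    0
take 2 rows with smallest Nora:
name   Ben  Jon  Nora  Tom  Wes
dept                           
Legal    0    0     0   35    6
Sales    0   42     0    0    0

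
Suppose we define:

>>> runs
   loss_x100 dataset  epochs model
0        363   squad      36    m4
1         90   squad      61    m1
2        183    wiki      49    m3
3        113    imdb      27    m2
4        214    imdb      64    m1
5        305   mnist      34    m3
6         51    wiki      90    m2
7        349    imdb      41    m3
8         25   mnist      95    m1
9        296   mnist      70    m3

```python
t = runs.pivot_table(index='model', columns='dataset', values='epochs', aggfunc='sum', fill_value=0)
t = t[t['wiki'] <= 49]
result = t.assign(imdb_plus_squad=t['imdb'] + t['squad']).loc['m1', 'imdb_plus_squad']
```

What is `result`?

125

pivot: rows=model, cols=dataset, sum(epochs):
dataset  imdb  mnist  squad  wiki
model                            
m1         64     95     61     0
m2         27      0      0    90
m3         41    104      0    49
m4          0      0     36     0
filter rows where wiki <= 49:
dataset  imdb  mnist  squad  wiki
model                            
m1         64     95     61     0
m3         41    104      0    49
m4          0      0     36     0
add column imdb_plus_squad = t['imdb'] + t['squad']:
dataset  imdb  mnist  squad  wiki  imdb_plus_squad
model                                             
m1         64     95     61     0              125
m3         41    104      0    49               41
m4          0      0     36     0               36
Then the value at row 'm1', column 'imdb_plus_squad': 125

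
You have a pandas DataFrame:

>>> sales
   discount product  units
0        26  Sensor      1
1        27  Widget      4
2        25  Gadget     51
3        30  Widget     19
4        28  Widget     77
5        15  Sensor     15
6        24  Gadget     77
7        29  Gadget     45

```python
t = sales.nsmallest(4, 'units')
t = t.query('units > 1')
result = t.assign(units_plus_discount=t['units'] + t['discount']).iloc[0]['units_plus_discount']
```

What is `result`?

31

take 4 rows with smallest units:
   discount product  units
0        26  Sensor      1
1        27  Widget      4
5        15  Sensor     15
3        30  Widget     19
filter rows where units > 1:
   discount product  units
1        27  Widget      4
5        15  Sensor     15
3        30  Widget     19
add column units_plus_discount = t['units'] + t['discount']:
   discount product  units  units_plus_discount
1        27  Widget      4                   31
5        15  Sensor     15                   30
3        30  Widget     19                   49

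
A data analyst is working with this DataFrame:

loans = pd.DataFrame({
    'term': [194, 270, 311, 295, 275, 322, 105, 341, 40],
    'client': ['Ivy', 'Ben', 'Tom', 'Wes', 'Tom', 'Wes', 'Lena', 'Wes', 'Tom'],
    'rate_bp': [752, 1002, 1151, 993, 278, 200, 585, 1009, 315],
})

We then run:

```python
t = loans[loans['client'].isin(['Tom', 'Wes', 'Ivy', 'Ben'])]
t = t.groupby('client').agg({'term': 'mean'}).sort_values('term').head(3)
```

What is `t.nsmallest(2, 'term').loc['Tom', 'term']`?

208.666666667

filter rows where client in ['Tom', 'Wes', 'Ivy', 'Ben']:
   term client  rate_bp
0   194    Ivy      752
1   270    Ben     1002
2   311    Tom     1151
3   295    Wes      993
4   275    Tom      278
5   322    Wes      200
7   341    Wes     1009
8    40    Tom      315
group by client, mean of term:
              term
client            
Ben     270.000000
Ivy     194.000000
Tom     208.666667
Wes     319.333333
sort by term:
              term
client            
Ivy     194.000000
Tom     208.666667
Ben     270.000000
Wes     319.333333
take first 3 rows:
              term
client            
Ivy     194.000000
Tom     208.666667
Ben     270.000000
take 2 rows with smallest term:
              term
client            
Ivy     194.000000
Tom     208.666667
So loc['Tom', 'term'] = 208.666666667.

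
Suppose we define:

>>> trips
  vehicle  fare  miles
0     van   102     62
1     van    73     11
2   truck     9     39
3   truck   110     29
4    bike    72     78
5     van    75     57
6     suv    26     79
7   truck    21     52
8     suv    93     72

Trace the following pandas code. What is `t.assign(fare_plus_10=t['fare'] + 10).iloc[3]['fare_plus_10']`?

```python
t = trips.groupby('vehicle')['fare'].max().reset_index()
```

group by vehicle, max of fare:
vehicle
bike      72
suv       93
truck    110
van      102
Name: fare, dtype: int64
reset_index():
  vehicle  fare
0    bike    72
1     suv    93
2   truck   110
3     van   102
add column fare_plus_10 = t['fare'] + 10:
  vehicle  fare  fare_plus_10
0    bike    72            82
1     suv    93           103
2   truck   110           120
3     van   102           112
Then the value at position 3, column 'fare_plus_10': 112

112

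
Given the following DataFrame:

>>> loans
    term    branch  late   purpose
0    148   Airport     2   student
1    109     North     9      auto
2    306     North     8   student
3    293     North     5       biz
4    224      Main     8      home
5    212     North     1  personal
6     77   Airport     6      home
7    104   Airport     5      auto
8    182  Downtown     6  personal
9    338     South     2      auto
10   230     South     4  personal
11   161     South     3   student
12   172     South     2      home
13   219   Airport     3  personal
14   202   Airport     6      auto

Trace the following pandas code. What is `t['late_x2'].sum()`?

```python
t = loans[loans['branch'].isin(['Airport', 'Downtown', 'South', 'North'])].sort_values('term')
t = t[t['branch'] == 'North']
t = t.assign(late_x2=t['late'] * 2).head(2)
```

20

filter rows where branch in ['Airport', 'Downtown', 'South', 'North']:
    term    branch  late   purpose
0    148   Airport     2   student
1    109     North     9      auto
2    306     North     8   student
3    293     North     5       biz
5    212     North     1  personal
6     77   Airport     6      home
7    104   Airport     5      auto
8    182  Downtown     6  personal
9    338     South     2      auto
10   230     South     4  personal
11   161     South     3   student
12   172     South     2      home
13   219   Airport     3  personal
14   202   Airport     6      auto
sort by term:
    term    branch  late   purpose
6     77   Airport     6      home
7    104   Airport     5      auto
1    109     North     9      auto
0    148   Airport     2   student
11   161     South     3   student
12   172     South     2      home
8    182  Downtown     6  personal
14   202   Airport     6      auto
5    212     North     1  personal
13   219   Airport     3  personal
10   230     South     4  personal
3    293     North     5       biz
2    306     North     8   student
9    338     South     2      auto
filter rows where branch == 'North':
   term branch  late   purpose
1   109  North     9      auto
5   212  North     1  personal
3   293  North     5       biz
2   306  North     8   student
add column late_x2 = t['late'] * 2:
   term branch  late   purpose  late_x2
1   109  North     9      auto       18
5   212  North     1  personal        2
3   293  North     5       biz       10
2   306  North     8   student       16
take first 2 rows:
   term branch  late   purpose  late_x2
1   109  North     9      auto       18
5   212  North     1  personal        2
Taking the sum of column 'late_x2' gives 20.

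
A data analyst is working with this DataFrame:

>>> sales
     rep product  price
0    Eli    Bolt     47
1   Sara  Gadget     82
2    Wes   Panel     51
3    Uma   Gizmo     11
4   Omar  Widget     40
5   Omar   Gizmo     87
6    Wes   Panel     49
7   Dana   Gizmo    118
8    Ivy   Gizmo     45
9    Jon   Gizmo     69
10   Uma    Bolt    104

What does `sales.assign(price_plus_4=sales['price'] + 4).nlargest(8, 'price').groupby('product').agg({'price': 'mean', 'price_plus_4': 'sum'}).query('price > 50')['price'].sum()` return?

248.833333333

add column price_plus_4 = sales['price'] + 4:
     rep product  price  price_plus_4
0    Eli    Bolt     47            51
1   Sara  Gadget     82            86
2    Wes   Panel     51            55
3    Uma   Gizmo     11            15
4   Omar  Widget     40            44
5   Omar   Gizmo     87            91
6    Wes   Panel     49            53
7   Dana   Gizmo    118           122
8    Ivy   Gizmo     45            49
9    Jon   Gizmo     69            73
10   Uma    Bolt    104           108
take 8 rows with largest price:
     rep product  price  price_plus_4
7   Dana   Gizmo    118           122
10   Uma    Bolt    104           108
5   Omar   Gizmo     87            91
1   Sara  Gadget     82            86
9    Jon   Gizmo     69            73
2    Wes   Panel     51            55
6    Wes   Panel     49            53
0    Eli    Bolt     47            51
group by product: mean(price), sum(price_plus_4):
             price  price_plus_4
product                         
Bolt     75.500000           159
Gadget   82.000000            86
Gizmo    91.333333           286
Panel    50.000000           108
filter rows where price > 50:
             price  price_plus_4
product                         
Bolt     75.500000           159
Gadget   82.000000            86
Gizmo    91.333333           286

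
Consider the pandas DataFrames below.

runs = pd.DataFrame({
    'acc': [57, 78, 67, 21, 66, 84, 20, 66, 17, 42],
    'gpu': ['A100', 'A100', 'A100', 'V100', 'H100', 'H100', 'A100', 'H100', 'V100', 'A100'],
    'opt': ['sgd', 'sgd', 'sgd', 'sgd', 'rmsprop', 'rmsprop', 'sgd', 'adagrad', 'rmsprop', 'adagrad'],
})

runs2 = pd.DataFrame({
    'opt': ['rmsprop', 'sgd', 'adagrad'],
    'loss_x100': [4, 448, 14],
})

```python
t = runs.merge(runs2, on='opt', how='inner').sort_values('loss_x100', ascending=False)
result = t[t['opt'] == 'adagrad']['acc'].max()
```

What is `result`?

66

merge on 'opt' (how='inner') → 10 rows:
   acc   gpu      opt  loss_x100
0   57  A100      sgd        448
1   78  A100      sgd        448
2   67  A100      sgd        448
3   21  V100      sgd        448
4   66  H100  rmsprop          4
5   84  H100  rmsprop          4
6   20  A100      sgd        448
7   66  H100  adagrad         14
8   17  V100  rmsprop          4
9   42  A100  adagrad         14
sort by loss_x100 descending:
   acc   gpu      opt  loss_x100
0   57  A100      sgd        448
1   78  A100      sgd        448
2   67  A100      sgd        448
3   21  V100      sgd        448
6   20  A100      sgd        448
7   66  H100  adagrad         14
9   42  A100  adagrad         14
4   66  H100  rmsprop          4
5   84  H100  rmsprop          4
8   17  V100  rmsprop          4
filter rows where opt == 'adagrad':
   acc   gpu      opt  loss_x100
7   66  H100  adagrad         14
9   42  A100  adagrad         14
Then the max of column 'acc': 66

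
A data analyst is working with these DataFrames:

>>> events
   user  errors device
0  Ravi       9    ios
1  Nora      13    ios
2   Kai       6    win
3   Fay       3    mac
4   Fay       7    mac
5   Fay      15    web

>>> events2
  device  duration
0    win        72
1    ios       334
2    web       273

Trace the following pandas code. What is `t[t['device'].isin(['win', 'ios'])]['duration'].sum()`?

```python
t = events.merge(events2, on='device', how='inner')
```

merge on 'device' (how='inner') → 4 rows:
   user  errors device  duration
0  Ravi       9    ios       334
1  Nora      13    ios       334
2   Kai       6    win        72
3   Fay      15    web       273
filter rows where device in ['win', 'ios']:
   user  errors device  duration
0  Ravi       9    ios       334
1  Nora      13    ios       334
2   Kai       6    win        72

740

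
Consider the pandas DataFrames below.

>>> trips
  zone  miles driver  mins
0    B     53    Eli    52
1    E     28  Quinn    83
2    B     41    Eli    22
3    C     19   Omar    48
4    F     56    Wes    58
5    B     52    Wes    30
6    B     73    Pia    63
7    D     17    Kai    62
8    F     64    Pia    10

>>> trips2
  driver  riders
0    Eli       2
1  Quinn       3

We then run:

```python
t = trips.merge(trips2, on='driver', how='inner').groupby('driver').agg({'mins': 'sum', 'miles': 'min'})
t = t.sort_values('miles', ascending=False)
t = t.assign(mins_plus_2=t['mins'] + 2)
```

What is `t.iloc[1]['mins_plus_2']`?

merge on 'driver' (how='inner') → 3 rows:
  zone  miles driver  mins  riders
0    B     53    Eli    52       2
1    E     28  Quinn    83       3
2    B     41    Eli    22       2
group by driver: sum(mins), min(miles):
        mins  miles
driver             
Eli       74     41
Quinn     83     28
sort by miles descending:
        mins  miles
driver             
Eli       74     41
Quinn     83     28
add column mins_plus_2 = t['mins'] + 2:
        mins  miles  mins_plus_2
driver                          
Eli       74     41           76
Quinn     83     28           85
Taking the value at position 1, column 'mins_plus_2' gives 85.

85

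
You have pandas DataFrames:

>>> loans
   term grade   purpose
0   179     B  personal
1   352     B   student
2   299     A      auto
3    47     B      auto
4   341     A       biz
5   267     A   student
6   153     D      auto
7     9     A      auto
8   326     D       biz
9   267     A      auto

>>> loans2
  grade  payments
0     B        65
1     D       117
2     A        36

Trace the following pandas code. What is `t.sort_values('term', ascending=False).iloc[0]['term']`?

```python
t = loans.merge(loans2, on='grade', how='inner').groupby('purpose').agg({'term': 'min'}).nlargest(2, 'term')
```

merge on 'grade' (how='inner') → 10 rows:
   term grade   purpose  payments
0   179     B  personal        65
1   352     B   student        65
2   299     A      auto        36
3    47     B      auto        65
4   341     A       biz        36
5   267     A   student        36
6   153     D      auto       117
7     9     A      auto        36
8   326     D       biz       117
9   267     A      auto        36
group by purpose, min of term:
          term
purpose       
auto         9
biz        326
personal   179
student    267
take 2 rows with largest term:
         term
purpose      
biz       326
student   267
sort by term descending:
         term
purpose      
biz       326
student   267
Finally, value at position 0, column 'term' = 326.

326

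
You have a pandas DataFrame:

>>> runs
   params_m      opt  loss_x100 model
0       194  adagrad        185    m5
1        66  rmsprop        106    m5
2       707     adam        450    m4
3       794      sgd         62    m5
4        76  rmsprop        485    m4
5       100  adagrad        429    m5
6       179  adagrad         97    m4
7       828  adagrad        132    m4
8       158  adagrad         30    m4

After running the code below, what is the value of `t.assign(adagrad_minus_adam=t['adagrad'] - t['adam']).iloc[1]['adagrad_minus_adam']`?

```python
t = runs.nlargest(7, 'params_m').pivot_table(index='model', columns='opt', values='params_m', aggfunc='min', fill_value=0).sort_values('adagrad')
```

take 7 rows with largest params_m:
   params_m      opt  loss_x100 model
7       828  adagrad        132    m4
3       794      sgd         62    m5
2       707     adam        450    m4
0       194  adagrad        185    m5
6       179  adagrad         97    m4
8       158  adagrad         30    m4
5       100  adagrad        429    m5
pivot: rows=model, cols=opt, min(params_m):
opt    adagrad  adam  sgd
model                    
m4         158   707    0
m5         100     0  794
sort by adagrad:
opt    adagrad  adam  sgd
model                    
m5         100     0  794
m4         158   707    0
add column adagrad_minus_adam = t['adagrad'] - t['adam']:
opt    adagrad  adam  sgd  adagrad_minus_adam
model                                        
m5         100     0  794                 100
m4         158   707    0                -549
Taking the value at position 1, column 'adagrad_minus_adam' gives -549.

-549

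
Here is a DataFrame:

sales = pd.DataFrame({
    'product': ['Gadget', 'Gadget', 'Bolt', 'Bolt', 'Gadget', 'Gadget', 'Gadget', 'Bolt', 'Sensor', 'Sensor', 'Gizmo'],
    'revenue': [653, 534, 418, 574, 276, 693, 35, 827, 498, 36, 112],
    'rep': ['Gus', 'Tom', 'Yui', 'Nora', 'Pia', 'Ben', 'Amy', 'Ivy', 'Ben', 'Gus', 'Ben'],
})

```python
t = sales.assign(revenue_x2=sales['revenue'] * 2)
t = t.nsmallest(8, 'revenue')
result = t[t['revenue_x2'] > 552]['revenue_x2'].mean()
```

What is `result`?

add column revenue_x2 = sales['revenue'] * 2:
   product  revenue   rep  revenue_x2
0   Gadget      653   Gus        1306
1   Gadget      534   Tom        1068
2     Bolt      418   Yui         836
3     Bolt      574  Nora        1148
4   Gadget      276   Pia         552
5   Gadget      693   Ben        1386
6   Gadget       35   Amy          70
7     Bolt      827   Ivy        1654
8   Sensor      498   Ben         996
9   Sensor       36   Gus          72
10   Gizmo      112   Ben         224
take 8 rows with smallest revenue:
   product  revenue   rep  revenue_x2
6   Gadget       35   Amy          70
9   Sensor       36   Gus          72
10   Gizmo      112   Ben         224
4   Gadget      276   Pia         552
2     Bolt      418   Yui         836
8   Sensor      498   Ben         996
1   Gadget      534   Tom        1068
3     Bolt      574  Nora        1148
filter rows where revenue_x2 > 552:
  product  revenue   rep  revenue_x2
2    Bolt      418   Yui         836
8  Sensor      498   Ben         996
1  Gadget      534   Tom        1068
3    Bolt      574  Nora        1148
mean of column 'revenue_x2' → 1012.0

1012.0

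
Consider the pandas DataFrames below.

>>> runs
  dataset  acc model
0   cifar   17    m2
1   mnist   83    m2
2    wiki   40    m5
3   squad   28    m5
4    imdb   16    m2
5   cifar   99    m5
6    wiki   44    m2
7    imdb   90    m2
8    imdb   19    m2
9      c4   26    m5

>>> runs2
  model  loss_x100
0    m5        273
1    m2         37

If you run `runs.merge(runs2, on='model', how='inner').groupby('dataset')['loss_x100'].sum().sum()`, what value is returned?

1314

merge on 'model' (how='inner') → 10 rows:
  dataset  acc model  loss_x100
0   cifar   17    m2         37
1   mnist   83    m2         37
2    wiki   40    m5        273
3   squad   28    m5        273
4    imdb   16    m2         37
5   cifar   99    m5        273
6    wiki   44    m2         37
7    imdb   90    m2         37
8    imdb   19    m2         37
9      c4   26    m5        273
group by dataset, sum of loss_x100:
dataset
c4       273
cifar    310
imdb     111
mnist     37
squad    273
wiki     310
Name: loss_x100, dtype: int64
sum of the resulting series → 1314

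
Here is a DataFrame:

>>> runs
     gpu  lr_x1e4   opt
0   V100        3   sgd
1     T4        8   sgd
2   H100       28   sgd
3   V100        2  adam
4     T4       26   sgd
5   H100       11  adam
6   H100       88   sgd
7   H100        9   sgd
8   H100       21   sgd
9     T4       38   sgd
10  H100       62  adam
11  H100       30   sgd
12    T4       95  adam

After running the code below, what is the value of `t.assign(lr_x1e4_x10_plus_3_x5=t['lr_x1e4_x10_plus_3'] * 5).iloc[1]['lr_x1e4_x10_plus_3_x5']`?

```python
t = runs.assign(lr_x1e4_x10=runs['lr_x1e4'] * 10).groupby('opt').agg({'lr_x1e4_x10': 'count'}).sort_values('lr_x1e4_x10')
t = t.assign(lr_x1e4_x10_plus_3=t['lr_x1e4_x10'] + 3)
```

60

add column lr_x1e4_x10 = runs['lr_x1e4'] * 10:
     gpu  lr_x1e4   opt  lr_x1e4_x10
0   V100        3   sgd           30
1     T4        8   sgd           80
2   H100       28   sgd          280
3   V100        2  adam           20
4     T4       26   sgd          260
5   H100       11  adam          110
6   H100       88   sgd          880
7   H100        9   sgd           90
8   H100       21   sgd          210
9     T4       38   sgd          380
10  H100       62  adam          620
11  H100       30   sgd          300
12    T4       95  adam          950
group by opt, count of lr_x1e4_x10:
      lr_x1e4_x10
opt              
adam            4
sgd             9
sort by lr_x1e4_x10:
      lr_x1e4_x10
opt              
adam            4
sgd             9
add column lr_x1e4_x10_plus_3 = t['lr_x1e4_x10'] + 3:
      lr_x1e4_x10  lr_x1e4_x10_plus_3
opt                                  
adam            4                   7
sgd             9                  12
add column lr_x1e4_x10_plus_3_x5 = t['lr_x1e4_x10_plus_3'] * 5:
      lr_x1e4_x10  lr_x1e4_x10_plus_3  lr_x1e4_x10_plus_3_x5
opt                                                         
adam            4                   7                     35
sgd             9                  12                     60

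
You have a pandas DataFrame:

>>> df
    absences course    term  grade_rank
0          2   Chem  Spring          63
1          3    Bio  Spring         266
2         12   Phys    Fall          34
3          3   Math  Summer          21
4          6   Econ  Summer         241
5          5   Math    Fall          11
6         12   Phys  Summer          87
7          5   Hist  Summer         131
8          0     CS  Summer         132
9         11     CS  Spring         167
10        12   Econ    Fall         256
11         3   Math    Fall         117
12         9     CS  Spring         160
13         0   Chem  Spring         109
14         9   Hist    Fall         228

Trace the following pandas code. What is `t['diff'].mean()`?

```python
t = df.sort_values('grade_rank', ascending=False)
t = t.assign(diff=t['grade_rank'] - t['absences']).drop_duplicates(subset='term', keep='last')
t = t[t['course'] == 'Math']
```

sort by grade_rank descending:
    absences course    term  grade_rank
1          3    Bio  Spring         266
10        12   Econ    Fall         256
4          6   Econ  Summer         241
14         9   Hist    Fall         228
9         11     CS  Spring         167
12         9     CS  Spring         160
8          0     CS  Summer         132
7          5   Hist  Summer         131
11         3   Math    Fall         117
13         0   Chem  Spring         109
6         12   Phys  Summer          87
0          2   Chem  Spring          63
2         12   Phys    Fall          34
3          3   Math  Summer          21
5          5   Math    Fall          11
add column diff = t['grade_rank'] - t['absences']:
    absences course    term  grade_rank  diff
1          3    Bio  Spring         266   263
10        12   Econ    Fall         256   244
4          6   Econ  Summer         241   235
14         9   Hist    Fall         228   219
9         11     CS  Spring         167   156
12         9     CS  Spring         160   151
8          0     CS  Summer         132   132
7          5   Hist  Summer         131   126
11         3   Math    Fall         117   114
13         0   Chem  Spring         109   109
6         12   Phys  Summer          87    75
0          2   Chem  Spring          63    61
2         12   Phys    Fall          34    22
3          3   Math  Summer          21    18
5          5   Math    Fall          11     6
drop duplicate term (keep=last):
   absences course    term  grade_rank  diff
0         2   Chem  Spring          63    61
3         3   Math  Summer          21    18
5         5   Math    Fall          11     6
filter rows where course == 'Math':
   absences course    term  grade_rank  diff
3         3   Math  Summer          21    18
5         5   Math    Fall          11     6
Finally, mean of column 'diff' = 12.0.

12.0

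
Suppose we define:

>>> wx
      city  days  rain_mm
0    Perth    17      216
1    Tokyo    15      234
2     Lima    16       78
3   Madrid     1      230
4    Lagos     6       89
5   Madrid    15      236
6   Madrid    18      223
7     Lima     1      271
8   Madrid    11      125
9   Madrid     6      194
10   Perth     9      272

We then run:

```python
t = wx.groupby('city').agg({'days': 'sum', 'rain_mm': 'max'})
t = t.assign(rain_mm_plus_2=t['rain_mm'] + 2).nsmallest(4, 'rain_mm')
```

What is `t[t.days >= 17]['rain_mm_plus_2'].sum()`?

511

group by city: sum(days), max(rain_mm):
        days  rain_mm
city                 
Lagos      6       89
Lima      17      271
Madrid    51      236
Perth     26      272
Tokyo     15      234
add column rain_mm_plus_2 = t['rain_mm'] + 2:
        days  rain_mm  rain_mm_plus_2
city                                 
Lagos      6       89              91
Lima      17      271             273
Madrid    51      236             238
Perth     26      272             274
Tokyo     15      234             236
take 4 rows with smallest rain_mm:
        days  rain_mm  rain_mm_plus_2
city                                 
Lagos      6       89              91
Tokyo     15      234             236
Madrid    51      236             238
Lima      17      271             273
filter rows where days >= 17:
        days  rain_mm  rain_mm_plus_2
city                                 
Madrid    51      236             238
Lima      17      271             273
The sum of column 'rain_mm_plus_2' is 511.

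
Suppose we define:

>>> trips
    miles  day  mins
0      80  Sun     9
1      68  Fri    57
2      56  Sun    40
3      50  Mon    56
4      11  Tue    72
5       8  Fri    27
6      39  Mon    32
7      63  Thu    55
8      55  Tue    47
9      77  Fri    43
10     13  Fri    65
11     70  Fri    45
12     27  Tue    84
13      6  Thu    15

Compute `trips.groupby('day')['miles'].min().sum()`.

120

group by day, min of miles:
day
Fri     8
Mon    39
Sun    56
Thu     6
Tue    11
Name: miles, dtype: int64
Then the sum of the resulting series: 120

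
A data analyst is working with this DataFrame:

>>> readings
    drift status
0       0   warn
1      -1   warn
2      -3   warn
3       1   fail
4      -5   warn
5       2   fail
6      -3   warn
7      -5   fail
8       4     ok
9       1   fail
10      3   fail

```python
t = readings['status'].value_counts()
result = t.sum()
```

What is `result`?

value_counts of status:
status
warn    5
fail    5
ok      1
Name: count, dtype: int64
Taking the sum of the resulting series gives 11.

11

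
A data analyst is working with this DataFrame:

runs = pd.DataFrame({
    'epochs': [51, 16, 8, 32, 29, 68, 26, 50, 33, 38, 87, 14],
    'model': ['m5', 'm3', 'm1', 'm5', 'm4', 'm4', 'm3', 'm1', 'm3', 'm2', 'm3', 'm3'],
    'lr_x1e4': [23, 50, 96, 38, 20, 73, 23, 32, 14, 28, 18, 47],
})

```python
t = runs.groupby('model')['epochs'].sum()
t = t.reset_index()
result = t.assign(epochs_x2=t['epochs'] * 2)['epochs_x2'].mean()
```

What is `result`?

group by model, sum of epochs:
model
m1     58
m2     38
m3    176
m4     97
m5     83
Name: epochs, dtype: int64
reset_index():
  model  epochs
0    m1      58
1    m2      38
2    m3     176
3    m4      97
4    m5      83
add column epochs_x2 = t['epochs'] * 2:
  model  epochs  epochs_x2
0    m1      58        116
1    m2      38         76
2    m3     176        352
3    m4      97        194
4    m5      83        166

180.8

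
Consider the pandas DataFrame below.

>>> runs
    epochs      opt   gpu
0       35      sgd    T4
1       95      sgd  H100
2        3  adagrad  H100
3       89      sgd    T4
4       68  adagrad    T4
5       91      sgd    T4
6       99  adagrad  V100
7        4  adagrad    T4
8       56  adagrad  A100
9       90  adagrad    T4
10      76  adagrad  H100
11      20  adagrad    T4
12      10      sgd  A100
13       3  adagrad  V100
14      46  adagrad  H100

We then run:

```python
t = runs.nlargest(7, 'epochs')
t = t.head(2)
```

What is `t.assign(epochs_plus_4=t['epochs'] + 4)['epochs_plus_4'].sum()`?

take 7 rows with largest epochs:
    epochs      opt   gpu
6       99  adagrad  V100
1       95      sgd  H100
5       91      sgd    T4
9       90  adagrad    T4
3       89      sgd    T4
10      76  adagrad  H100
4       68  adagrad    T4
take first 2 rows:
   epochs      opt   gpu
6      99  adagrad  V100
1      95      sgd  H100
add column epochs_plus_4 = t['epochs'] + 4:
   epochs      opt   gpu  epochs_plus_4
6      99  adagrad  V100            103
1      95      sgd  H100             99
Finally, sum of column 'epochs_plus_4' = 202.

202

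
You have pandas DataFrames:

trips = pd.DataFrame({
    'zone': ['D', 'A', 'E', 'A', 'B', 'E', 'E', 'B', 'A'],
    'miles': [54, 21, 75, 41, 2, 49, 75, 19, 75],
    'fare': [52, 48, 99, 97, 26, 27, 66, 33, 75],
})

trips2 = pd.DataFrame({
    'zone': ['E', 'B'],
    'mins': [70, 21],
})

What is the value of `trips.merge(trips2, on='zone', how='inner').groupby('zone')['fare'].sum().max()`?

192

merge on 'zone' (how='inner') → 5 rows:
  zone  miles  fare  mins
0    E     75    99    70
1    B      2    26    21
2    E     49    27    70
3    E     75    66    70
4    B     19    33    21
group by zone, sum of fare:
zone
B     59
E    192
Name: fare, dtype: int64
Reading off the max of the resulting series, we get 192.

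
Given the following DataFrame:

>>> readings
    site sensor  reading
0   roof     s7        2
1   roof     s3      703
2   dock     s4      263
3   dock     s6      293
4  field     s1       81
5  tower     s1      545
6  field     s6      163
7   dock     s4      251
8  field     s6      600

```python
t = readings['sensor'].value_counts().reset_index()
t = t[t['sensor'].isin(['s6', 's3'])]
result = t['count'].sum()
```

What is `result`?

4

value_counts of sensor:
sensor
s6    3
s4    2
s1    2
s7    1
s3    1
Name: count, dtype: int64
reset_index():
  sensor  count
0     s6      3
1     s4      2
2     s1      2
3     s7      1
4     s3      1
filter rows where sensor in ['s6', 's3']:
  sensor  count
0     s6      3
4     s3      1
Then the sum of column 'count': 4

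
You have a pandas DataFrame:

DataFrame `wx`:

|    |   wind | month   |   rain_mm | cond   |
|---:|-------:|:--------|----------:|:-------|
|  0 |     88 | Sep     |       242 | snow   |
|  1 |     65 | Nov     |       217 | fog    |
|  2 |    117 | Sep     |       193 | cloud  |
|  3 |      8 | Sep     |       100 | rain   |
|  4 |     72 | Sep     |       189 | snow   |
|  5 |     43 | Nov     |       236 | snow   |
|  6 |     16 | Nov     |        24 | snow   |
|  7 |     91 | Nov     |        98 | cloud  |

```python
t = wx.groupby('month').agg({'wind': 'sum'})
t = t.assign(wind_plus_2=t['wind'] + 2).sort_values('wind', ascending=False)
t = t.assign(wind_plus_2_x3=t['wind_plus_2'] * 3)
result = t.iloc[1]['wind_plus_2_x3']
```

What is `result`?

651

group by month, sum of wind:
       wind
month      
Nov     215
Sep     285
add column wind_plus_2 = t['wind'] + 2:
       wind  wind_plus_2
month                   
Nov     215          217
Sep     285          287
sort by wind descending:
       wind  wind_plus_2
month                   
Sep     285          287
Nov     215          217
add column wind_plus_2_x3 = t['wind_plus_2'] * 3:
       wind  wind_plus_2  wind_plus_2_x3
month                                   
Sep     285          287             861
Nov     215          217             651
Reading off the value at position 1, column 'wind_plus_2_x3', we get 651.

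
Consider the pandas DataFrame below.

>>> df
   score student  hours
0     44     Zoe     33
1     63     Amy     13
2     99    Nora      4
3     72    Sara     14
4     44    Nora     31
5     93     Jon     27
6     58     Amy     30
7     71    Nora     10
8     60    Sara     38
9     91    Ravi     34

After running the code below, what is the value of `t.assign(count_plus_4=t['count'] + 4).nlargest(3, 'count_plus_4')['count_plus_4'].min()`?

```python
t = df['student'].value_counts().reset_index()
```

6

value_counts of student:
student
Nora    3
Amy     2
Sara    2
Zoe     1
Jon     1
Ravi    1
Name: count, dtype: int64
reset_index():
  student  count
0    Nora      3
1     Amy      2
2    Sara      2
3     Zoe      1
4     Jon      1
5    Ravi      1
add column count_plus_4 = t['count'] + 4:
  student  count  count_plus_4
0    Nora      3             7
1     Amy      2             6
2    Sara      2             6
3     Zoe      1             5
4     Jon      1             5
5    Ravi      1             5
take 3 rows with largest count_plus_4:
  student  count  count_plus_4
0    Nora      3             7
1     Amy      2             6
2    Sara      2             6
So min() = 6.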